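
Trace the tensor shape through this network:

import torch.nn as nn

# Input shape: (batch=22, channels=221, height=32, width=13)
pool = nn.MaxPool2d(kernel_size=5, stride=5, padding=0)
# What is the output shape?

Input shape: (22, 221, 32, 13)
Output shape: (22, 221, 6, 2)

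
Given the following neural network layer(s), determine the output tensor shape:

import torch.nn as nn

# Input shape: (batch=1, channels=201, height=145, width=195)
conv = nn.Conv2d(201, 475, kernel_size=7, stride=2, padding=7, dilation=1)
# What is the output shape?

Input shape: (1, 201, 145, 195)
Output shape: (1, 475, 77, 102)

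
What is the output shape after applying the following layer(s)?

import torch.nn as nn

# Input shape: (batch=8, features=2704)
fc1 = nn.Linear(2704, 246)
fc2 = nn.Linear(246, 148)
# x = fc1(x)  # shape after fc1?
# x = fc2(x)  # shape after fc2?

Input shape: (8, 2704)
  -> after fc1: (8, 246)
Output shape: (8, 148)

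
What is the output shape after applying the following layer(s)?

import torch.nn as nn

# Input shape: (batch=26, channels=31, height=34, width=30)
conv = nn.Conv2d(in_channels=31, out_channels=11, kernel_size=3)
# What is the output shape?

Input shape: (26, 31, 34, 30)
Output shape: (26, 11, 32, 28)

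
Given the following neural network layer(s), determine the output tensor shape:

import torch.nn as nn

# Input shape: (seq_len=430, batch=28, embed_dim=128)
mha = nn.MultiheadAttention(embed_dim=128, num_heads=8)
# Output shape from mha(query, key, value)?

Input shape: (430, 28, 128)
Output shape: (430, 28, 128)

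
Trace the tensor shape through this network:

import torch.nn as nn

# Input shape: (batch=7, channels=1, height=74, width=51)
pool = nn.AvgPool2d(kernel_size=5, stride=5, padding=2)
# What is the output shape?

Input shape: (7, 1, 74, 51)
Output shape: (7, 1, 15, 11)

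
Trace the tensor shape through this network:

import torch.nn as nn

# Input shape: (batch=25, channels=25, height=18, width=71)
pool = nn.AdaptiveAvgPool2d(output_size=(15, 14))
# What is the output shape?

Input shape: (25, 25, 18, 71)
Output shape: (25, 25, 15, 14)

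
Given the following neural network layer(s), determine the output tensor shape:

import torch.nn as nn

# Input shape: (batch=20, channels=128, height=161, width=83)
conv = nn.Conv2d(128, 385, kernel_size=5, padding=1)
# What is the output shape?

Input shape: (20, 128, 161, 83)
Output shape: (20, 385, 159, 81)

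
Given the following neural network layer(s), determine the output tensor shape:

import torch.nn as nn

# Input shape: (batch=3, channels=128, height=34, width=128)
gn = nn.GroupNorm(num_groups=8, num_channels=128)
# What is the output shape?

Input shape: (3, 128, 34, 128)
Output shape: (3, 128, 34, 128)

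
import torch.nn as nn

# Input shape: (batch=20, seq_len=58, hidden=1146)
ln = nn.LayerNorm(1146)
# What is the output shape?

Input shape: (20, 58, 1146)
Output shape: (20, 58, 1146)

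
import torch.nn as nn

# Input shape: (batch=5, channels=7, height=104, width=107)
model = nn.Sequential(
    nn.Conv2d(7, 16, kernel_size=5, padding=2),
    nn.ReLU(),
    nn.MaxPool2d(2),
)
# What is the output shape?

Input shape: (5, 7, 104, 107)
  -> after Conv2d: (5, 16, 104, 107)
  -> after ReLU: (5, 16, 104, 107)
Output shape: (5, 16, 52, 53)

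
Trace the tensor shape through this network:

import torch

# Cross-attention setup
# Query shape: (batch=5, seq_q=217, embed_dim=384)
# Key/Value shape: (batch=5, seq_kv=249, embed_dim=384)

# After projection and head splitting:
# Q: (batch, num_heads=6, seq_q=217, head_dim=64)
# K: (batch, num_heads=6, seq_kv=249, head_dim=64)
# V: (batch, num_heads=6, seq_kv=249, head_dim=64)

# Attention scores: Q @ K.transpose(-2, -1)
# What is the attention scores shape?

Input shape: (5, 217, 384)
Output shape: (5, 6, 217, 249)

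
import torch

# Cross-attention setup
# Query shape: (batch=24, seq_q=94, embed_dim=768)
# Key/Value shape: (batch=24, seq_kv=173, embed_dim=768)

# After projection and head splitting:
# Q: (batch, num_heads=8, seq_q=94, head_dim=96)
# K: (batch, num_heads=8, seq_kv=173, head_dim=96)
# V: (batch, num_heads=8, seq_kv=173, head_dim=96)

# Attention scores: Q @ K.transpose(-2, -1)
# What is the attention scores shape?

Input shape: (24, 94, 768)
Output shape: (24, 8, 94, 173)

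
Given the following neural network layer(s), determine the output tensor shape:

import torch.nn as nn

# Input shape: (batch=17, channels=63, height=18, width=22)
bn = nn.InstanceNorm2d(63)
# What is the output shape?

Input shape: (17, 63, 18, 22)
Output shape: (17, 63, 18, 22)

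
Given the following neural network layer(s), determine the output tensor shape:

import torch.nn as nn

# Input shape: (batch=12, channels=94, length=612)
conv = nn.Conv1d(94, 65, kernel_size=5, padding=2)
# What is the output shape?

Input shape: (12, 94, 612)
Output shape: (12, 65, 612)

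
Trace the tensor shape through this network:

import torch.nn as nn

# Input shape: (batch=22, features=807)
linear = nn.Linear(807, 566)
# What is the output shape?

Input shape: (22, 807)
Output shape: (22, 566)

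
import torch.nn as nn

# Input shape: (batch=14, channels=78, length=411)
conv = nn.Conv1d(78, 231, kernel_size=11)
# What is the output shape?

Input shape: (14, 78, 411)
Output shape: (14, 231, 401)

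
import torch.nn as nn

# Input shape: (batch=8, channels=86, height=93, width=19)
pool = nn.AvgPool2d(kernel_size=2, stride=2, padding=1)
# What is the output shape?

Input shape: (8, 86, 93, 19)
Output shape: (8, 86, 47, 10)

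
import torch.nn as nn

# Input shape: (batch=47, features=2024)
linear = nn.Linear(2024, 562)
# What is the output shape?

Input shape: (47, 2024)
Output shape: (47, 562)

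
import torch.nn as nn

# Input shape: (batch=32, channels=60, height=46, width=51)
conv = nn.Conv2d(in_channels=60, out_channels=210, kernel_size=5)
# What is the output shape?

Input shape: (32, 60, 46, 51)
Output shape: (32, 210, 42, 47)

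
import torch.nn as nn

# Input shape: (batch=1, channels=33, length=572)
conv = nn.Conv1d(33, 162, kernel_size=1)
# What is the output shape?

Input shape: (1, 33, 572)
Output shape: (1, 162, 572)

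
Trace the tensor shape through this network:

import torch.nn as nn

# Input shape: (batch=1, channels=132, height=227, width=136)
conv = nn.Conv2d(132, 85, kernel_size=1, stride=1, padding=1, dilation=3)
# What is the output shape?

Input shape: (1, 132, 227, 136)
Output shape: (1, 85, 229, 138)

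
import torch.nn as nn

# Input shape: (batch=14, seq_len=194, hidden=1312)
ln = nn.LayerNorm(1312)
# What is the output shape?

Input shape: (14, 194, 1312)
Output shape: (14, 194, 1312)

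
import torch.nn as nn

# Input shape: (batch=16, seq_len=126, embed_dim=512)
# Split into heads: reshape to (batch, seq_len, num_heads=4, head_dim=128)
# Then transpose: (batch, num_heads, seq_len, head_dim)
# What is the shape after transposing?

Input shape: (16, 126, 512)
  -> after reshape: (16, 126, 4, 128)
Output shape: (16, 4, 126, 128)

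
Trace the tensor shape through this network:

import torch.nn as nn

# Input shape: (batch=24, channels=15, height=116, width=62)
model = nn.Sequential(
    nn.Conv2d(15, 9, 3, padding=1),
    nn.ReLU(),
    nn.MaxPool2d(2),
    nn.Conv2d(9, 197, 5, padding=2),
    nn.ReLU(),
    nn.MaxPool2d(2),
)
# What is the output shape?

Input shape: (24, 15, 116, 62)
  -> after first Conv2d: (24, 9, 116, 62)
  -> after first MaxPool2d: (24, 9, 58, 31)
  -> after second Conv2d: (24, 197, 58, 31)
Output shape: (24, 197, 29, 15)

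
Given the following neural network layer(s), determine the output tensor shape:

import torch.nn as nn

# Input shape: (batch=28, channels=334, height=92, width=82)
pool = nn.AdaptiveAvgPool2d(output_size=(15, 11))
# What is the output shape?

Input shape: (28, 334, 92, 82)
Output shape: (28, 334, 15, 11)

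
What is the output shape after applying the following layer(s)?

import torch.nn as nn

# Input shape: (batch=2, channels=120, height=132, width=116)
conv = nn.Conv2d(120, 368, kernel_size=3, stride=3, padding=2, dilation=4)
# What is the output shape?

Input shape: (2, 120, 132, 116)
Output shape: (2, 368, 43, 38)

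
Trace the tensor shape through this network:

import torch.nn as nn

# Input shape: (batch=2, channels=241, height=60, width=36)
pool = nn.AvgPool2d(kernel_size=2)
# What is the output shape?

Input shape: (2, 241, 60, 36)
Output shape: (2, 241, 30, 18)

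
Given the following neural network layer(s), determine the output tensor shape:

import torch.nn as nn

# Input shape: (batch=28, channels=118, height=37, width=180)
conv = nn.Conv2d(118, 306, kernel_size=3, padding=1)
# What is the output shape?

Input shape: (28, 118, 37, 180)
Output shape: (28, 306, 37, 180)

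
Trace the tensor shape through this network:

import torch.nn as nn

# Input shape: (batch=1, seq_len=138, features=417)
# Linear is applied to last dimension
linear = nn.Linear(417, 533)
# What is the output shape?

Input shape: (1, 138, 417)
Output shape: (1, 138, 533)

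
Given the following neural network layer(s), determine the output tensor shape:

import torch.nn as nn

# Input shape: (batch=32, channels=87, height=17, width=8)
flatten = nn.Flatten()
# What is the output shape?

Input shape: (32, 87, 17, 8)
Output shape: (32, 11832)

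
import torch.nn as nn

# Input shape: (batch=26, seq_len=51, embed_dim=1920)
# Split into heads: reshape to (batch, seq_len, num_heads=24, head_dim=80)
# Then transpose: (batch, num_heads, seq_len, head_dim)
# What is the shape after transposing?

Input shape: (26, 51, 1920)
  -> after reshape: (26, 51, 24, 80)
Output shape: (26, 24, 51, 80)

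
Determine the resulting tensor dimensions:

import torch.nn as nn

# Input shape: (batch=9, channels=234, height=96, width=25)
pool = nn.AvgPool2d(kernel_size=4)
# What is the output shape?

Input shape: (9, 234, 96, 25)
Output shape: (9, 234, 24, 6)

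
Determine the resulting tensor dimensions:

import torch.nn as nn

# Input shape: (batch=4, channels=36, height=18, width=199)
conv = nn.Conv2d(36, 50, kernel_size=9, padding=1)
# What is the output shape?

Input shape: (4, 36, 18, 199)
Output shape: (4, 50, 12, 193)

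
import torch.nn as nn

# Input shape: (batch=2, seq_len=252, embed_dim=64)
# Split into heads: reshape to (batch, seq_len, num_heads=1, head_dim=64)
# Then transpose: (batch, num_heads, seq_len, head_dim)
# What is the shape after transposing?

Input shape: (2, 252, 64)
  -> after reshape: (2, 252, 1, 64)
Output shape: (2, 1, 252, 64)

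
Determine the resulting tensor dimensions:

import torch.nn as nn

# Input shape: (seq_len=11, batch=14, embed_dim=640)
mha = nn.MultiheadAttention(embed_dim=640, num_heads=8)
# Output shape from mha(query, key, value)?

Input shape: (11, 14, 640)
Output shape: (11, 14, 640)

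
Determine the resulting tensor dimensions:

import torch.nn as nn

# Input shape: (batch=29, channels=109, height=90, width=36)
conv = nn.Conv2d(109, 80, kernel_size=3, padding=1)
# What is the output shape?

Input shape: (29, 109, 90, 36)
Output shape: (29, 80, 90, 36)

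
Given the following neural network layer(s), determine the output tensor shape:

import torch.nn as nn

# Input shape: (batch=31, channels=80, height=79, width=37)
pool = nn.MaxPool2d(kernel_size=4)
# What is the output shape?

Input shape: (31, 80, 79, 37)
Output shape: (31, 80, 19, 9)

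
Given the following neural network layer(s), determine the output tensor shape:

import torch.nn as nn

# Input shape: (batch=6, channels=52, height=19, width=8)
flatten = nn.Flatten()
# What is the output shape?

Input shape: (6, 52, 19, 8)
Output shape: (6, 7904)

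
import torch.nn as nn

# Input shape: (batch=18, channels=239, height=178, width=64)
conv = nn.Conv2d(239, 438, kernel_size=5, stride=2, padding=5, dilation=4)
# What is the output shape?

Input shape: (18, 239, 178, 64)
Output shape: (18, 438, 86, 29)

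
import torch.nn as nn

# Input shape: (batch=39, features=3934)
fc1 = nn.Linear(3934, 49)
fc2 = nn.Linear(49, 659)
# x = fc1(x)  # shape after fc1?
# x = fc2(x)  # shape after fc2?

Input shape: (39, 3934)
  -> after fc1: (39, 49)
Output shape: (39, 659)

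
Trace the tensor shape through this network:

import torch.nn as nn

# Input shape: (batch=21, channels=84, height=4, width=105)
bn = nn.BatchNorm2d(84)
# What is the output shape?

Input shape: (21, 84, 4, 105)
Output shape: (21, 84, 4, 105)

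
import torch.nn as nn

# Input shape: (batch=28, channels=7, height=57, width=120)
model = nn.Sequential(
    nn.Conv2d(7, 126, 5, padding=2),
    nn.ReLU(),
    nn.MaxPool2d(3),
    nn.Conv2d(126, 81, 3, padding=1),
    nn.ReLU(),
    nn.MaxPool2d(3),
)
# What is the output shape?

Input shape: (28, 7, 57, 120)
  -> after first Conv2d: (28, 126, 57, 120)
  -> after first MaxPool2d: (28, 126, 19, 40)
  -> after second Conv2d: (28, 81, 19, 40)
Output shape: (28, 81, 6, 13)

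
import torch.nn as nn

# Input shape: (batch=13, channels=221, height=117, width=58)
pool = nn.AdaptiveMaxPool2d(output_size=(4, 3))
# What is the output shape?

Input shape: (13, 221, 117, 58)
Output shape: (13, 221, 4, 3)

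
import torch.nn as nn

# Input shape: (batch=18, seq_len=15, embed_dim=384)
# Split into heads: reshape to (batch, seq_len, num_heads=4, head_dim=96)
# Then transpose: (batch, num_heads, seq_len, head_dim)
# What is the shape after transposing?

Input shape: (18, 15, 384)
  -> after reshape: (18, 15, 4, 96)
Output shape: (18, 4, 15, 96)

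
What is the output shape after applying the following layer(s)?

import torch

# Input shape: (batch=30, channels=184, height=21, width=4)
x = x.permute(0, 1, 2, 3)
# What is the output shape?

Input shape: (30, 184, 21, 4)
Output shape: (30, 184, 21, 4)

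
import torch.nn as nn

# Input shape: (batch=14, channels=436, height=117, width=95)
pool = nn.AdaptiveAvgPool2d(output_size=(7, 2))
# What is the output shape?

Input shape: (14, 436, 117, 95)
Output shape: (14, 436, 7, 2)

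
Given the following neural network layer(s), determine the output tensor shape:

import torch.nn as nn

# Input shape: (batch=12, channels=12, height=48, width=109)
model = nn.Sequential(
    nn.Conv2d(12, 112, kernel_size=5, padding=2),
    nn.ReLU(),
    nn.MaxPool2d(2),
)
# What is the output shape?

Input shape: (12, 12, 48, 109)
  -> after Conv2d: (12, 112, 48, 109)
  -> after ReLU: (12, 112, 48, 109)
Output shape: (12, 112, 24, 54)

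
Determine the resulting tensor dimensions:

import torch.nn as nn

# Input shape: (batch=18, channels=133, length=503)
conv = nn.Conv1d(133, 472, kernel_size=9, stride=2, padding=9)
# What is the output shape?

Input shape: (18, 133, 503)
Output shape: (18, 472, 257)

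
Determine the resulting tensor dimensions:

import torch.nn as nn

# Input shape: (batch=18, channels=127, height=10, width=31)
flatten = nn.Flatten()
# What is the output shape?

Input shape: (18, 127, 10, 31)
Output shape: (18, 39370)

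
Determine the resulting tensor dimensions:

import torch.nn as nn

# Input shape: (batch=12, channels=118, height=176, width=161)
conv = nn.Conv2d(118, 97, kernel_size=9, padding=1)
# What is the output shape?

Input shape: (12, 118, 176, 161)
Output shape: (12, 97, 170, 155)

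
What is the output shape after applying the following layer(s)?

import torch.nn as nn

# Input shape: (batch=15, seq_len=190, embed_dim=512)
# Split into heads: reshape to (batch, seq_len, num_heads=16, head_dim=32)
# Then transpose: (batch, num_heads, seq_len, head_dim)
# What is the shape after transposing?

Input shape: (15, 190, 512)
  -> after reshape: (15, 190, 16, 32)
Output shape: (15, 16, 190, 32)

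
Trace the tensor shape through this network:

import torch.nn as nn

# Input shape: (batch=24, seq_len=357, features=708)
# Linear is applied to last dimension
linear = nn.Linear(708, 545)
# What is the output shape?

Input shape: (24, 357, 708)
Output shape: (24, 357, 545)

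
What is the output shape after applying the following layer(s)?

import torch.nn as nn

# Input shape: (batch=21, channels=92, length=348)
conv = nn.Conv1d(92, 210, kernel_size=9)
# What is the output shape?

Input shape: (21, 92, 348)
Output shape: (21, 210, 340)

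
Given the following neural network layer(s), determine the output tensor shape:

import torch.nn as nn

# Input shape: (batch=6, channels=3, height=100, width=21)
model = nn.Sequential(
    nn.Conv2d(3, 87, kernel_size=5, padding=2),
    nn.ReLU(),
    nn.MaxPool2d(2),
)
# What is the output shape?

Input shape: (6, 3, 100, 21)
  -> after Conv2d: (6, 87, 100, 21)
  -> after ReLU: (6, 87, 100, 21)
Output shape: (6, 87, 50, 10)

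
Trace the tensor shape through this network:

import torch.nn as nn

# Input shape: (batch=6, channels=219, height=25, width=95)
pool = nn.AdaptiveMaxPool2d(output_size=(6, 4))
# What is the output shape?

Input shape: (6, 219, 25, 95)
Output shape: (6, 219, 6, 4)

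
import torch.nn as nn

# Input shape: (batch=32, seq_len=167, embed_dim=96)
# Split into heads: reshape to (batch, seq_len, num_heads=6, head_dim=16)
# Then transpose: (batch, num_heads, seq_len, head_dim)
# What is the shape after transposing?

Input shape: (32, 167, 96)
  -> after reshape: (32, 167, 6, 16)
Output shape: (32, 6, 167, 16)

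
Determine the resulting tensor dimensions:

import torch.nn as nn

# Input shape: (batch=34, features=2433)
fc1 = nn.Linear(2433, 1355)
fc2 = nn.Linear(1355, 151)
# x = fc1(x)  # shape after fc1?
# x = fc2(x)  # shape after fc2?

Input shape: (34, 2433)
  -> after fc1: (34, 1355)
Output shape: (34, 151)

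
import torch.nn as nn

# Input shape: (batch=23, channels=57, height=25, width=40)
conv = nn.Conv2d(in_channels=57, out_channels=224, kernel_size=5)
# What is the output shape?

Input shape: (23, 57, 25, 40)
Output shape: (23, 224, 21, 36)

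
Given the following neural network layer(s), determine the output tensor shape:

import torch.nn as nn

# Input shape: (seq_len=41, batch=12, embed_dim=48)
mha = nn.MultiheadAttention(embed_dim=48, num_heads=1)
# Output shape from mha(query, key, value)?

Input shape: (41, 12, 48)
Output shape: (41, 12, 48)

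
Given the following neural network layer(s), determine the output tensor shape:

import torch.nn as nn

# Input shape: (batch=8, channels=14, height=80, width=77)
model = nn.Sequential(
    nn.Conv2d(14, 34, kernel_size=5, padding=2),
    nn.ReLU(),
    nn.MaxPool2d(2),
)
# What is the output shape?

Input shape: (8, 14, 80, 77)
  -> after Conv2d: (8, 34, 80, 77)
  -> after ReLU: (8, 34, 80, 77)
Output shape: (8, 34, 40, 38)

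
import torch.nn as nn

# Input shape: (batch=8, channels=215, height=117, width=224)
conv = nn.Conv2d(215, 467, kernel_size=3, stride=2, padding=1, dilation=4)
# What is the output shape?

Input shape: (8, 215, 117, 224)
Output shape: (8, 467, 56, 109)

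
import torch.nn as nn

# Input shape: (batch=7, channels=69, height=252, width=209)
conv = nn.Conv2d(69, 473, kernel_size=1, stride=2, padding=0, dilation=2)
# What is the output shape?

Input shape: (7, 69, 252, 209)
Output shape: (7, 473, 126, 105)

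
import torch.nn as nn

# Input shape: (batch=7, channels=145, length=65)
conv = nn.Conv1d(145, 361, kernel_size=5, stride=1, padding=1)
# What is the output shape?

Input shape: (7, 145, 65)
Output shape: (7, 361, 63)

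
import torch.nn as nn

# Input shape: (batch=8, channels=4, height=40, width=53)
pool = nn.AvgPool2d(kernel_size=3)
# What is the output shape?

Input shape: (8, 4, 40, 53)
Output shape: (8, 4, 13, 17)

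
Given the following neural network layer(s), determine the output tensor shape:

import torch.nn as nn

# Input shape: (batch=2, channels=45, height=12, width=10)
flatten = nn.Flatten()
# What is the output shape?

Input shape: (2, 45, 12, 10)
Output shape: (2, 5400)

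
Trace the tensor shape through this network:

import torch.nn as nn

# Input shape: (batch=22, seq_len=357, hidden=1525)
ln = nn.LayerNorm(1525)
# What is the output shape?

Input shape: (22, 357, 1525)
Output shape: (22, 357, 1525)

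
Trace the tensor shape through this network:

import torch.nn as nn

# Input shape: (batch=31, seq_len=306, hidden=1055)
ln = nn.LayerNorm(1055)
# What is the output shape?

Input shape: (31, 306, 1055)
Output shape: (31, 306, 1055)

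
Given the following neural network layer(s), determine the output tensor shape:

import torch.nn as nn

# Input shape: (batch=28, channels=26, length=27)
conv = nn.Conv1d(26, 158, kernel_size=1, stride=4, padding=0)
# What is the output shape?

Input shape: (28, 26, 27)
Output shape: (28, 158, 7)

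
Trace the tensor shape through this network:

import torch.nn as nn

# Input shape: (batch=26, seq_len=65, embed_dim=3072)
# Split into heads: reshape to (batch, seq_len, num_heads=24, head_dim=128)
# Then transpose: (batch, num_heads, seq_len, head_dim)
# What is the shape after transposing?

Input shape: (26, 65, 3072)
  -> after reshape: (26, 65, 24, 128)
Output shape: (26, 24, 65, 128)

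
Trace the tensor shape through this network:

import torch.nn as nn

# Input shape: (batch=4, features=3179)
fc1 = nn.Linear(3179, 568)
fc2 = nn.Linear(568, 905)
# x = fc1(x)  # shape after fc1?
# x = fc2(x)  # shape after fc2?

Input shape: (4, 3179)
  -> after fc1: (4, 568)
Output shape: (4, 905)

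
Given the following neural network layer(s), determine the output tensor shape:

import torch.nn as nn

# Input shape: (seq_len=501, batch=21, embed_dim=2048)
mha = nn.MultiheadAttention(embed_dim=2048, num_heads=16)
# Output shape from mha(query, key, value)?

Input shape: (501, 21, 2048)
Output shape: (501, 21, 2048)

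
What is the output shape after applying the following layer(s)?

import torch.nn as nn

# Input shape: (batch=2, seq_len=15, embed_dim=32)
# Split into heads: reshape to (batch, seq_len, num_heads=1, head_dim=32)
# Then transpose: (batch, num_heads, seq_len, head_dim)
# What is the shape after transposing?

Input shape: (2, 15, 32)
  -> after reshape: (2, 15, 1, 32)
Output shape: (2, 1, 15, 32)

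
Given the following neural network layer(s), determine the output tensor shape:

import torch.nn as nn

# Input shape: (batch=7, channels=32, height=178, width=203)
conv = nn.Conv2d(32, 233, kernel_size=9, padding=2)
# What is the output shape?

Input shape: (7, 32, 178, 203)
Output shape: (7, 233, 174, 199)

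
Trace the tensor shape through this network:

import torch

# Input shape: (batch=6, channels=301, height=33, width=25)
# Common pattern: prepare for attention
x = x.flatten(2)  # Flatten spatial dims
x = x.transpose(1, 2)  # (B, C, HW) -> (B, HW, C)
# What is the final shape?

Input shape: (6, 301, 33, 25)
  -> after flatten(2): (6, 301, 825)
Output shape: (6, 825, 301)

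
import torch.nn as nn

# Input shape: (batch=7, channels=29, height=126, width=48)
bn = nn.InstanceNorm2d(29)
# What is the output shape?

Input shape: (7, 29, 126, 48)
Output shape: (7, 29, 126, 48)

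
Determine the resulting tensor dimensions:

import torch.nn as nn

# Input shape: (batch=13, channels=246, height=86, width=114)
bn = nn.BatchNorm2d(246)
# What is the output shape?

Input shape: (13, 246, 86, 114)
Output shape: (13, 246, 86, 114)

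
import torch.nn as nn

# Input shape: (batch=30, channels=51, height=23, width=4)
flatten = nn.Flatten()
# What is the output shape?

Input shape: (30, 51, 23, 4)
Output shape: (30, 4692)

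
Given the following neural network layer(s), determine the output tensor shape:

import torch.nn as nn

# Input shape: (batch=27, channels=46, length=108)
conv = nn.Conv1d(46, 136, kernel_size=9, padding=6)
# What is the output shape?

Input shape: (27, 46, 108)
Output shape: (27, 136, 112)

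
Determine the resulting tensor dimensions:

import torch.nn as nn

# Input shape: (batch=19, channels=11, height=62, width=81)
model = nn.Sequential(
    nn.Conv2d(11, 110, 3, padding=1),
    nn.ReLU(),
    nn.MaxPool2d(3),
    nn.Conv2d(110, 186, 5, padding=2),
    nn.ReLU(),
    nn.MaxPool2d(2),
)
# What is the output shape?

Input shape: (19, 11, 62, 81)
  -> after first Conv2d: (19, 110, 62, 81)
  -> after first MaxPool2d: (19, 110, 20, 27)
  -> after second Conv2d: (19, 186, 20, 27)
Output shape: (19, 186, 10, 13)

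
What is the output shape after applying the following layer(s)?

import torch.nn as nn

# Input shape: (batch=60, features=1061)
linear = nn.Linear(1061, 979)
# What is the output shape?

Input shape: (60, 1061)
Output shape: (60, 979)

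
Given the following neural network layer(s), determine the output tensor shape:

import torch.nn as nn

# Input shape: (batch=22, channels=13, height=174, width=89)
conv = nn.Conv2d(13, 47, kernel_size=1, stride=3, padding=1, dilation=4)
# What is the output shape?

Input shape: (22, 13, 174, 89)
Output shape: (22, 47, 59, 31)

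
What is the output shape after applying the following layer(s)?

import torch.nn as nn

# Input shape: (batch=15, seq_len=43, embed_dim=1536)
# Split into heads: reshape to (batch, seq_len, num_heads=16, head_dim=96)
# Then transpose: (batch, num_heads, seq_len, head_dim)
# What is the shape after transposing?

Input shape: (15, 43, 1536)
  -> after reshape: (15, 43, 16, 96)
Output shape: (15, 16, 43, 96)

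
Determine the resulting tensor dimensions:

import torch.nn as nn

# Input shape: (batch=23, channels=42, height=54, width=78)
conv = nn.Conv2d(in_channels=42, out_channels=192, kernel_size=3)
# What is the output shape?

Input shape: (23, 42, 54, 78)
Output shape: (23, 192, 52, 76)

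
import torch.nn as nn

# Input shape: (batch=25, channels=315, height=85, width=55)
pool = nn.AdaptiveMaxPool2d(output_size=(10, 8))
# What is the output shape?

Input shape: (25, 315, 85, 55)
Output shape: (25, 315, 10, 8)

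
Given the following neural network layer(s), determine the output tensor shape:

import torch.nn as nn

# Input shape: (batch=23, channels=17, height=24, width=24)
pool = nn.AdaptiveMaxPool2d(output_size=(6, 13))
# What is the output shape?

Input shape: (23, 17, 24, 24)
Output shape: (23, 17, 6, 13)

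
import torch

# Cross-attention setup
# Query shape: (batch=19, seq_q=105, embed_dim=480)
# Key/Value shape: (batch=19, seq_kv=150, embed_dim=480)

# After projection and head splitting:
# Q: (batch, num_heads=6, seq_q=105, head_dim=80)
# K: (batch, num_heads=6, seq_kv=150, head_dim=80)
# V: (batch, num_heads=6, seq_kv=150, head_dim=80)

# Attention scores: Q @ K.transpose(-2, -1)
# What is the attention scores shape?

Input shape: (19, 105, 480)
Output shape: (19, 6, 105, 150)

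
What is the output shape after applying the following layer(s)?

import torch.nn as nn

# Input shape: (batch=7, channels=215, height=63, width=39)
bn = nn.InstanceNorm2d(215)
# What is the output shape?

Input shape: (7, 215, 63, 39)
Output shape: (7, 215, 63, 39)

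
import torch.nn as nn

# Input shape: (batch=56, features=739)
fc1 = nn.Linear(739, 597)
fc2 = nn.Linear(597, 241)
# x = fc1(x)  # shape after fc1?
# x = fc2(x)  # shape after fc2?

Input shape: (56, 739)
  -> after fc1: (56, 597)
Output shape: (56, 241)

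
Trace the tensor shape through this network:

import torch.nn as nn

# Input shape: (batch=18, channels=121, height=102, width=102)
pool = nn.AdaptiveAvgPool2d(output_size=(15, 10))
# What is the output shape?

Input shape: (18, 121, 102, 102)
Output shape: (18, 121, 15, 10)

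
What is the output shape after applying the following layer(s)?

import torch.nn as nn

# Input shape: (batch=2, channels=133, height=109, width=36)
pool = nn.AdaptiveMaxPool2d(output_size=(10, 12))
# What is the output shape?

Input shape: (2, 133, 109, 36)
Output shape: (2, 133, 10, 12)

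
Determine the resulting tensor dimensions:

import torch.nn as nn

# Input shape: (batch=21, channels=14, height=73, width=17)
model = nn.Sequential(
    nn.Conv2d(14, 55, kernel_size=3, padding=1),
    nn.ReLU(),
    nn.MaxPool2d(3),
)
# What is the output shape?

Input shape: (21, 14, 73, 17)
  -> after Conv2d: (21, 55, 73, 17)
  -> after ReLU: (21, 55, 73, 17)
Output shape: (21, 55, 24, 5)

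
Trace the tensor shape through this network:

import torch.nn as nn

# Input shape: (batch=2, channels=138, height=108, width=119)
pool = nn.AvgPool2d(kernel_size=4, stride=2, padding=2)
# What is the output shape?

Input shape: (2, 138, 108, 119)
Output shape: (2, 138, 55, 60)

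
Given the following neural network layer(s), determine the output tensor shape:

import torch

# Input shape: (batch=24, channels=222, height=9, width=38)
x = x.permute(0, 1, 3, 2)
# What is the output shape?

Input shape: (24, 222, 9, 38)
Output shape: (24, 222, 38, 9)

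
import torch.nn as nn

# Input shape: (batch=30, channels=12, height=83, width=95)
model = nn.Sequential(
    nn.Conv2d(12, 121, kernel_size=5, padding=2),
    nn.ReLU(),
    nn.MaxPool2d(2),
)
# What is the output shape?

Input shape: (30, 12, 83, 95)
  -> after Conv2d: (30, 121, 83, 95)
  -> after ReLU: (30, 121, 83, 95)
Output shape: (30, 121, 41, 47)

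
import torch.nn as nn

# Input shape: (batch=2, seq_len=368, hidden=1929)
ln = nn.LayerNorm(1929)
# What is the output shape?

Input shape: (2, 368, 1929)
Output shape: (2, 368, 1929)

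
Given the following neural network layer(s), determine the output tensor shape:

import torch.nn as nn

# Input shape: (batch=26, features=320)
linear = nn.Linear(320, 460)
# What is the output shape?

Input shape: (26, 320)
Output shape: (26, 460)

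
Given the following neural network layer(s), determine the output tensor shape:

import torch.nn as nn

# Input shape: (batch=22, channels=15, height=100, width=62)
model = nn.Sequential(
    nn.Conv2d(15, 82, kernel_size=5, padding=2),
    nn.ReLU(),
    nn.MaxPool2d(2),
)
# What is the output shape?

Input shape: (22, 15, 100, 62)
  -> after Conv2d: (22, 82, 100, 62)
  -> after ReLU: (22, 82, 100, 62)
Output shape: (22, 82, 50, 31)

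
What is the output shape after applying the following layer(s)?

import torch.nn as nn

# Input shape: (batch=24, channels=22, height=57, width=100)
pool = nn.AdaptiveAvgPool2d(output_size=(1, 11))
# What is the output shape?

Input shape: (24, 22, 57, 100)
Output shape: (24, 22, 1, 11)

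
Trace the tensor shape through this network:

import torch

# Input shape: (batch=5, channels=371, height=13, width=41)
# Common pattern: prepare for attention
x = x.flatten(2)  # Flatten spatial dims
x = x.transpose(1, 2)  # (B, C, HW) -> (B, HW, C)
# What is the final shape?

Input shape: (5, 371, 13, 41)
  -> after flatten(2): (5, 371, 533)
Output shape: (5, 533, 371)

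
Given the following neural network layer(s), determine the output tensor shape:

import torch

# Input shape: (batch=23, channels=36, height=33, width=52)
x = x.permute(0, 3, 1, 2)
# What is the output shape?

Input shape: (23, 36, 33, 52)
Output shape: (23, 52, 36, 33)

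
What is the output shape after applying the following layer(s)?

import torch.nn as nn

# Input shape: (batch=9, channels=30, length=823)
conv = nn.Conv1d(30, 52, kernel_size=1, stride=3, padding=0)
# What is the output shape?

Input shape: (9, 30, 823)
Output shape: (9, 52, 275)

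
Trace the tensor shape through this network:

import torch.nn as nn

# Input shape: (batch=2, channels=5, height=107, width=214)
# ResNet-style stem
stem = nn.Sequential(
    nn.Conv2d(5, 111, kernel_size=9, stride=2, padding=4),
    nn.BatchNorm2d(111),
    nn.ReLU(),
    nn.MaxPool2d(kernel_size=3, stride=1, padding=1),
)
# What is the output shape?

Input shape: (2, 5, 107, 214)
  -> after Conv2d 9x9 stride=2: (2, 111, 54, 107)
Output shape: (2, 111, 54, 107)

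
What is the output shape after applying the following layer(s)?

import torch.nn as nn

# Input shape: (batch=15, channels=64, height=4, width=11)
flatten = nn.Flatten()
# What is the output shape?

Input shape: (15, 64, 4, 11)
Output shape: (15, 2816)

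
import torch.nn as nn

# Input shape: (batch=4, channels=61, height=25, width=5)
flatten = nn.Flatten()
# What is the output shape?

Input shape: (4, 61, 25, 5)
Output shape: (4, 7625)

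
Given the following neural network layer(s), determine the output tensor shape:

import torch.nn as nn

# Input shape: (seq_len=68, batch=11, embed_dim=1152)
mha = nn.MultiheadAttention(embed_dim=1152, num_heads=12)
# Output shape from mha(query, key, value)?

Input shape: (68, 11, 1152)
Output shape: (68, 11, 1152)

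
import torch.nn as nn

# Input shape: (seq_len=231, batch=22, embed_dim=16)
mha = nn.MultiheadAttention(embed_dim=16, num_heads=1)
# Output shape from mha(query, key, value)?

Input shape: (231, 22, 16)
Output shape: (231, 22, 16)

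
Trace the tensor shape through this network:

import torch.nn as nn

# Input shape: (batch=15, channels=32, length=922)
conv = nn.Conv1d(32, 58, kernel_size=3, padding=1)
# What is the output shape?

Input shape: (15, 32, 922)
Output shape: (15, 58, 922)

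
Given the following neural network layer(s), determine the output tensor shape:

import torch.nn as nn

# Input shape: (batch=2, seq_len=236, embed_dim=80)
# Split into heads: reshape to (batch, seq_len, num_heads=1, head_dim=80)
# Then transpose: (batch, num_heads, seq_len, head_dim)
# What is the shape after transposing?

Input shape: (2, 236, 80)
  -> after reshape: (2, 236, 1, 80)
Output shape: (2, 1, 236, 80)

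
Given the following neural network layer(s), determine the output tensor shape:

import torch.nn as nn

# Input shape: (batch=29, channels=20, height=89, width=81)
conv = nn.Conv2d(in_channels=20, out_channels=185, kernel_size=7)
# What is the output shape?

Input shape: (29, 20, 89, 81)
Output shape: (29, 185, 83, 75)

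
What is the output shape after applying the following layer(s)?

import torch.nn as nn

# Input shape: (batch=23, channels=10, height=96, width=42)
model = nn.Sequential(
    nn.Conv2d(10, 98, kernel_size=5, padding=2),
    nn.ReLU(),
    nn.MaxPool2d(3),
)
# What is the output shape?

Input shape: (23, 10, 96, 42)
  -> after Conv2d: (23, 98, 96, 42)
  -> after ReLU: (23, 98, 96, 42)
Output shape: (23, 98, 32, 14)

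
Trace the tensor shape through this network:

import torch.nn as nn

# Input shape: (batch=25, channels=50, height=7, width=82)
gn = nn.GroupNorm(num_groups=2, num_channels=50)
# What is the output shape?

Input shape: (25, 50, 7, 82)
Output shape: (25, 50, 7, 82)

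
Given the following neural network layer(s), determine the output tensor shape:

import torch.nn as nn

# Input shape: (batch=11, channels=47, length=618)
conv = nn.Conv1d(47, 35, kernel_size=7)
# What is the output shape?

Input shape: (11, 47, 618)
Output shape: (11, 35, 612)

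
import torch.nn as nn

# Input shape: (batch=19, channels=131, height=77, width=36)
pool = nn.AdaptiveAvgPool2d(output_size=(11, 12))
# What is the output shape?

Input shape: (19, 131, 77, 36)
Output shape: (19, 131, 11, 12)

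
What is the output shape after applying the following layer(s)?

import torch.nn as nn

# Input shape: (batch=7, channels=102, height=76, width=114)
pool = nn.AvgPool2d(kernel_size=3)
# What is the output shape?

Input shape: (7, 102, 76, 114)
Output shape: (7, 102, 25, 38)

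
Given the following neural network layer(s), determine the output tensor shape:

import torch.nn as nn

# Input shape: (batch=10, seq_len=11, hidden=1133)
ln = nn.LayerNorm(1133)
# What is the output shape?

Input shape: (10, 11, 1133)
Output shape: (10, 11, 1133)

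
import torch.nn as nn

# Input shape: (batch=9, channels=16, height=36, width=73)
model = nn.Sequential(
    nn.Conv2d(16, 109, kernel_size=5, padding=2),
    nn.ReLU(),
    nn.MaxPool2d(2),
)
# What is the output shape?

Input shape: (9, 16, 36, 73)
  -> after Conv2d: (9, 109, 36, 73)
  -> after ReLU: (9, 109, 36, 73)
Output shape: (9, 109, 18, 36)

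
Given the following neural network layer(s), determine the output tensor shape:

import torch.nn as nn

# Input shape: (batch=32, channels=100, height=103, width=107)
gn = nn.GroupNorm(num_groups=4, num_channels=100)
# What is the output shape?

Input shape: (32, 100, 103, 107)
Output shape: (32, 100, 103, 107)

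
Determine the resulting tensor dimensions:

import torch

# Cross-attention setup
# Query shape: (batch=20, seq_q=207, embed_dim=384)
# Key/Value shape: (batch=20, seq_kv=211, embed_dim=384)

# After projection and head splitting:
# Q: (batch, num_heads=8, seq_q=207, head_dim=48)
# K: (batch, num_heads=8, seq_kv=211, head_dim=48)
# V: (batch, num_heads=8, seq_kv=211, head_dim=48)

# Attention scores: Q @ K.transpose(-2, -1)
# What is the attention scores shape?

Input shape: (20, 207, 384)
Output shape: (20, 8, 207, 211)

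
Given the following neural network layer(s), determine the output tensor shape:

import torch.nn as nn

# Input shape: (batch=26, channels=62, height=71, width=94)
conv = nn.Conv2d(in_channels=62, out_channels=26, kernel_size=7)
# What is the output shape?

Input shape: (26, 62, 71, 94)
Output shape: (26, 26, 65, 88)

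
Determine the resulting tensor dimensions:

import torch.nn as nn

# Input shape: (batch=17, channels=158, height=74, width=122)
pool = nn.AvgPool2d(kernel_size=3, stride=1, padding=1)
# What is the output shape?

Input shape: (17, 158, 74, 122)
Output shape: (17, 158, 74, 122)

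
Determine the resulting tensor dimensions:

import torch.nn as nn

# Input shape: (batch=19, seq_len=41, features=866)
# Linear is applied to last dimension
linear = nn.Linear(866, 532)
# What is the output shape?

Input shape: (19, 41, 866)
Output shape: (19, 41, 532)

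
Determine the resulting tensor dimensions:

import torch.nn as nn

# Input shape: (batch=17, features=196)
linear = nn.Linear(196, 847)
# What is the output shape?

Input shape: (17, 196)
Output shape: (17, 847)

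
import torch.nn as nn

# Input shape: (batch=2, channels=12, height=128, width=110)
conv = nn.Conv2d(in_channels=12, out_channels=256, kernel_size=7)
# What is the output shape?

Input shape: (2, 12, 128, 110)
Output shape: (2, 256, 122, 104)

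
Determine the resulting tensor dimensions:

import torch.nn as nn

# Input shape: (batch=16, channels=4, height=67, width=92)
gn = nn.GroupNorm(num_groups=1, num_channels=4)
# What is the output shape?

Input shape: (16, 4, 67, 92)
Output shape: (16, 4, 67, 92)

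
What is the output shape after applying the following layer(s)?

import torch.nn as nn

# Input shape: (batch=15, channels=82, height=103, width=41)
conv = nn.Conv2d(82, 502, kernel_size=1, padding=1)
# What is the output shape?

Input shape: (15, 82, 103, 41)
Output shape: (15, 502, 105, 43)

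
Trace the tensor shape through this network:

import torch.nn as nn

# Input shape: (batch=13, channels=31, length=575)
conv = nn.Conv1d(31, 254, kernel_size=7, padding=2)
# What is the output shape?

Input shape: (13, 31, 575)
Output shape: (13, 254, 573)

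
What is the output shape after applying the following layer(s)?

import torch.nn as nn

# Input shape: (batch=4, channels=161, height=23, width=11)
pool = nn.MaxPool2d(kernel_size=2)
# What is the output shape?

Input shape: (4, 161, 23, 11)
Output shape: (4, 161, 11, 5)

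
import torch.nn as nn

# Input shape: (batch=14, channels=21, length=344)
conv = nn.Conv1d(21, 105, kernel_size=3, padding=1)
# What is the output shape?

Input shape: (14, 21, 344)
Output shape: (14, 105, 344)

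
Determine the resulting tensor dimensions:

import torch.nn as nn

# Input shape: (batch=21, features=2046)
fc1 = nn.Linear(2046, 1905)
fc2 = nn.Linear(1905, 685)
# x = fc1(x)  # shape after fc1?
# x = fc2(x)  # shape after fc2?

Input shape: (21, 2046)
  -> after fc1: (21, 1905)
Output shape: (21, 685)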